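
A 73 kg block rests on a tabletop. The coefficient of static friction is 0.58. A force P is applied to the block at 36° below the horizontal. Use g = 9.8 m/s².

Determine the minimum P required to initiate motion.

N = m g + P sin α (the push presses the block into the tabletop).
At impending slip, P cos α = μ_s N = μ_s (m g + P sin α).
Solving: P (cos α − μ_s sin α) = μ_s m g → P = 0.58×715/(cos 36° − 0.58 sin 36°) = 415/0.4681 = 886 N.

P ≈ 886 N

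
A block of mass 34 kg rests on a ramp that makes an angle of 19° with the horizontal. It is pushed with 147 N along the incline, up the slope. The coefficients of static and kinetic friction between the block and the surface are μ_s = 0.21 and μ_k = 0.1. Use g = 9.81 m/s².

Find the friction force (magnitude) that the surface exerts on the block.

f ≈ 38.4 N (down the incline)

The normal reaction is N = m g cos θ = 315.4 N.
Parallel to the incline, ΣF = 0 gives f = m g sin θ − P = 108.6 − 147 = -38.41 N (up-slope positive).
Maximum static friction available: μ_s N = 0.21 × 315.4 = 66.23 N.
Since |-38.41| ≤ 66.23 N, the block remains in static equilibrium and friction takes exactly the required value.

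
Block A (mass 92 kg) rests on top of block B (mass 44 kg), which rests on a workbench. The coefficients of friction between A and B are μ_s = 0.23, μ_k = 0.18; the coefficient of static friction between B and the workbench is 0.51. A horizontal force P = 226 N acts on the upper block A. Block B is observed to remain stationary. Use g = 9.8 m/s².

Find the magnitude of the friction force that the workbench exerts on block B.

Between the blocks, N₁ = m_A g = 901.6 N.
So the A–B interface can sustain at most μ_s N₁ = 207.4 N of static friction.
P = 226 N exceeds that limit, so A slips over B and the interface friction becomes kinetic: f₁ = μ_k N₁ = 0.18×901.6 = 162 N.
By Newton's third law B feels 162 N forward from A. With B stationary, the floor's static friction on B balances it: f₂ = 162 N (well within μ_s(m_A+m_B)g = 679.7 N).

f ≈ 162 N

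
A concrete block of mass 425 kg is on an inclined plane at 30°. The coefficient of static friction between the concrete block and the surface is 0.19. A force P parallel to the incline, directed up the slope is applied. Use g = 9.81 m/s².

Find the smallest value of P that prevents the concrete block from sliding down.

P_min ≈ 1400 N

The concrete block tends to slide down (tan θ > μ_s), so at the point of impending slip friction acts up-slope at its limit: f = μ_s N.
P is parallel to the surface, so N = m g cos θ = 3610 N.
Along the incline: P + μ_s N = m g sin θ, so P = 2080 − 0.19×3610 = 1400 N.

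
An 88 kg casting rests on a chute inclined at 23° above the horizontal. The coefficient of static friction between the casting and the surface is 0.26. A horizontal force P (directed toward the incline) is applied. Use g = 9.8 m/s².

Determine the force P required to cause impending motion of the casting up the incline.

At impending motion up the slope, friction acts down-slope at its limit: f = μ_s N.
Perpendicular to the incline: N = m g cos θ + P sin θ.
Along the incline: P cos θ = m g sin θ + μ_s N = m g sin θ + μ_s (m g cos θ + P sin θ).
Solving, P (cos θ − μ_s sin θ) = m g (sin θ + μ_s cos θ), so P = 88×9.8×(sin 23° + 0.26 cos 23°)/(cos 23° − 0.26 sin 23°) = 862×0.6301/0.8189 = 664 N.

P ≈ 664 N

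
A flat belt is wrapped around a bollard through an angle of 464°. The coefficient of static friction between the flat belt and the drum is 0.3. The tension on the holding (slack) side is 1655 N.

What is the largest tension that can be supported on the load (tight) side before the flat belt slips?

At impending slip the capstan equation gives T₂/T₁ = e^{μβ} with β in radians.
β = 464° × π/180 = 8.098 rad.
e^{μβ} = e^{0.3×8.098} = 11.35.
T₂ = T₁ · e^{μβ} = 1655 × 11.35 = 18800 N.

T_max ≈ 18800 N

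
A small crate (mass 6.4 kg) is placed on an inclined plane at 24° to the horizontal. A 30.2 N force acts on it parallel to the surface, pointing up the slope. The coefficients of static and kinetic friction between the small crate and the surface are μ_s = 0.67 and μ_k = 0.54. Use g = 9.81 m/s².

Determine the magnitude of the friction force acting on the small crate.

f ≈ 4.66 N (down the incline)

The normal reaction is N = m g cos θ = 57.36 N.
Parallel to the incline, ΣF = 0 gives f = m g sin θ − P = 25.54 − 30.2 = -4.663 N (up-slope positive).
The static-friction ceiling is μ_s N = 0.67 × 57.36 = 38.43 N.
Since |-4.663| ≤ 38.43 N, the small crate remains in static equilibrium and friction takes exactly the required value.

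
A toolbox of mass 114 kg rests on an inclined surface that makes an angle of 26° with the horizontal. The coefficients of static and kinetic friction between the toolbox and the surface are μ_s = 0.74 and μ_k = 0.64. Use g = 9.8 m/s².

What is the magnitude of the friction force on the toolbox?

f ≈ 490 N (up the incline)

Normal force: N = m g cos θ = 114 × 9.8 × cos 26° = 1004 N.
For equilibrium along the incline, friction must balance the weight component: f = m g sin θ = 489.7 N up the slope.
Maximum static friction available: μ_s N = 0.74 × 1004 = 743.1 N.
Since |489.7| ≤ 743.1 N, no slip — friction simply equals what equilibrium demands.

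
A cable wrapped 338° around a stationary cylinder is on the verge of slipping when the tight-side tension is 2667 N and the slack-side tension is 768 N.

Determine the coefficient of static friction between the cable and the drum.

μ ≈ 0.211

T₂/T₁ = e^{μβ} → μ = ln(T₂/T₁)/β.
β = 338° = 5.899 rad.
μ = ln(2667/768)/5.899 = ln(3.473)/5.899 = 0.211.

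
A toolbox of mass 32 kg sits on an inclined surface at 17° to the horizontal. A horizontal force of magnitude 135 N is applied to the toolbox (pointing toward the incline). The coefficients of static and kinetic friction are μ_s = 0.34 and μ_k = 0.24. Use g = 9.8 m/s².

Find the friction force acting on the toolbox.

f ≈ 37.4 N (down the incline)

The horizontal push has a component P sin θ into the surface, so N = m g cos θ + P sin θ = 299.9 + 39.47 = 339.4 N.
Parallel to the incline: P cos θ − m g sin θ = 129.1 − 91.69 = 37.41 N; the friction needed to balance this is 37.41 N acting down the slope.
Maximum static friction: μ_s N = 0.34 × 339.4 = 115.4 N.
|f_req| = 37.41 ≤ 115.4 N → the toolbox is in equilibrium; friction equals the required value.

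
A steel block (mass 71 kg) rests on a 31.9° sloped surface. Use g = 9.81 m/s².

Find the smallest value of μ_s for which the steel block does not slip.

At the slip threshold m g sin θ = μ_s m g cos θ, so μ_s,min = tan θ.
μ_s,min = tan 31.9° = 0.622.

μ_s,min ≈ 0.622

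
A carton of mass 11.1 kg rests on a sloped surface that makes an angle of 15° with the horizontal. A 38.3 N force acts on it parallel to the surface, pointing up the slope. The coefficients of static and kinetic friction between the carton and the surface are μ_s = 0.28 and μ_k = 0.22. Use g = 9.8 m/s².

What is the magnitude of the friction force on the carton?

Normal force: N = m g cos θ = 11.1 × 9.8 × cos 15° = 105.1 N.
The friction needed for equilibrium is m g sin θ − P = 28.15 − 38.3 = -10.15 N, measured positive up-slope.
Maximum static friction available: μ_s N = 0.28 × 105.1 = 29.42 N.
Since |-10.15| ≤ 29.42 N, the carton remains in static equilibrium and friction takes exactly the required value.

f ≈ 10.1 N (down the incline)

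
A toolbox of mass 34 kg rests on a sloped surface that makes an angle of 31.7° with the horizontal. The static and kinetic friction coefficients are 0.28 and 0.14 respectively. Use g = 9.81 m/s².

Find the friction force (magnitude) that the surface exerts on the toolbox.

f ≈ 39.7 N (up the incline)

The normal reaction is N = m g cos θ = 283.8 N.
For equilibrium along the incline, friction must balance the weight component: f = m g sin θ = 175.3 N up the slope.
The static-friction ceiling is μ_s N = 0.28 × 283.8 = 79.46 N.
|175.3| exceeds 79.46 N, so the toolbox slips down-slope; friction is kinetic, f = μ_k N = 0.14×283.8 = 39.7 N.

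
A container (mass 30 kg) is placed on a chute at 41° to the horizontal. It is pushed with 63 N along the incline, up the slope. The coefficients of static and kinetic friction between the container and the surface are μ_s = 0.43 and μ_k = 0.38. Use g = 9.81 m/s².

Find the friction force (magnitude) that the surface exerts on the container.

Normal force: N = m g cos θ = 30 × 9.81 × cos 41° = 222.1 N.
For equilibrium along the incline the friction force must supply f = m g sin θ − P = 193.1 − 63 = 130.1 N (positive meaning up-slope).
The static-friction ceiling is μ_s N = 0.43 × 222.1 = 95.51 N.
|130.1| exceeds 95.51 N, so the container slips down-slope; friction is kinetic, f = μ_k N = 0.38×222.1 = 84.4 N.

f ≈ 84.4 N (up the incline)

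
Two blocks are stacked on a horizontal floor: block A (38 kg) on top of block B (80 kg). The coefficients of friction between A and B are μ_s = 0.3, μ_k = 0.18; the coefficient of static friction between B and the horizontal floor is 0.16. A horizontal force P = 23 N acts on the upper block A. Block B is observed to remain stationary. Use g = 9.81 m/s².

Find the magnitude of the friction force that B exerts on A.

f ≈ 23 N

Normal force at the A–B interface: N₁ = m_A g = 372.8 N.
So the A–B interface can sustain at most μ_s N₁ = 111.8 N of static friction.
P = 23 N is within that limit, so A and B move together (both at rest); the A–B friction is simply f₁ = P = 23 N.
B experiences an equal 23 N forward from A (third law). B is in equilibrium, so the floor supplies f₂ = 23 N of static friction (limit μ_s(m_A+m_B)g = 185.2 N, not exceeded).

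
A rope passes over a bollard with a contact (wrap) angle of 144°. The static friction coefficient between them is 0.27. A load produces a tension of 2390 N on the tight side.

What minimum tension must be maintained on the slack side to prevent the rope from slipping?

Capstan equation at impending slip: T_tight/T_slack = e^{μβ}.
β = 144° = 2.513 rad; e^{μβ} = e^{0.27×2.513} = 1.971.
T_slack = T_tight / e^{μβ} = 2390 / 1.971 = 1210 N.

T_min ≈ 1210 N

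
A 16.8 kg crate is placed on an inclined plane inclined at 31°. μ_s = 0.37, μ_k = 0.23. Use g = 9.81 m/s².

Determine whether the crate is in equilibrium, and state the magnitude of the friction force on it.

f ≈ 32.5 N

N = m g cos θ = 141 N.
Down-slope weight component: m g sin θ = 84.9 N.
μ_s N = 52.3 N.
84.9 > 52.3 N, so it slides; kinetic friction f = μ_k N = 0.23×141 = 32.5 N.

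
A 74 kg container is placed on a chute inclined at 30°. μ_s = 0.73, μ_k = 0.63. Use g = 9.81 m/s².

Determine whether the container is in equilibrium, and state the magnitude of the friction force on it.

f ≈ 363 N

N = m g cos θ = 629 N.
Down-slope weight component: m g sin θ = 363 N.
μ_s N = 459 N.
363 ≤ 459 N, so it stays put; friction = 363 N.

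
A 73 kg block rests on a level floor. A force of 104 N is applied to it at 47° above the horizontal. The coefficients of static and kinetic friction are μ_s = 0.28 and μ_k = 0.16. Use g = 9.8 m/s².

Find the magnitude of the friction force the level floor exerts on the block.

f ≈ 70.9 N

Vertical equilibrium gives N = m g − P sin α = 639.3 N.
The horizontal driving force is P cos α = 70.93 N, so equilibrium needs friction f = 70.93 N.
The static-friction limit is μ_s N = 179 N.
Since 70.93 N does not exceed the limit, the block stays at rest and f = 70.9 N.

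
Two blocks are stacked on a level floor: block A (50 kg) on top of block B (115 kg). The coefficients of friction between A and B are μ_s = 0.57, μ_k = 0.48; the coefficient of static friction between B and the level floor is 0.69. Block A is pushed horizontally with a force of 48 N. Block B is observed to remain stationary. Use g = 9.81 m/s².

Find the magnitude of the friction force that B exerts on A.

Normal force at the A–B interface: N₁ = m_A g = 490.5 N.
Maximum static friction on A from B: μ_s N₁ = 0.57×490.5 = 279.6 N.
P = 48 N is within that limit, so A and B move together (both at rest); the A–B friction is simply f₁ = P = 48 N.
By Newton's third law B feels 48 N forward from A. With B stationary, the floor's static friction on B balances it: f₂ = 48 N (well within μ_s(m_A+m_B)g = 1117 N).

f ≈ 48 N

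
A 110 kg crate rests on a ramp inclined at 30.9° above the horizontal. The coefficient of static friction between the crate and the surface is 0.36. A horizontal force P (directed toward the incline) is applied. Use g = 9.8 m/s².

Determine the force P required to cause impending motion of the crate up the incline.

P ≈ 1320 N

At impending motion up the slope, friction acts down-slope at its limit: f = μ_s N.
Perpendicular to the incline: N = m g cos θ + P sin θ.
Along the incline: P cos θ = m g sin θ + μ_s N = m g sin θ + μ_s (m g cos θ + P sin θ).
Solving, P (cos θ − μ_s sin θ) = m g (sin θ + μ_s cos θ), so P = 110×9.8×(sin 30.9° + 0.36 cos 30.9°)/(cos 30.9° − 0.36 sin 30.9°) = 1080×0.8224/0.6732 = 1320 N.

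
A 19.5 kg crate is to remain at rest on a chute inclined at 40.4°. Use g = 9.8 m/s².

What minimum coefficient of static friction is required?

At the slip threshold m g sin θ = μ_s m g cos θ, so μ_s,min = tan θ.
μ_s,min = tan 40.4° = 0.851.

μ_s,min ≈ 0.851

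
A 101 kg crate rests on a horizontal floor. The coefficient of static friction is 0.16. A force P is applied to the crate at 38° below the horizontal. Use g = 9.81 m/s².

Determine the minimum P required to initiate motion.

N = m g + P sin α (the push presses the crate into the horizontal floor).
At impending slip, P cos α = μ_s N = μ_s (m g + P sin α).
Solving: P (cos α − μ_s sin α) = μ_s m g → P = 0.16×991/(cos 38° − 0.16 sin 38°) = 159/0.6895 = 230 N.

P ≈ 230 N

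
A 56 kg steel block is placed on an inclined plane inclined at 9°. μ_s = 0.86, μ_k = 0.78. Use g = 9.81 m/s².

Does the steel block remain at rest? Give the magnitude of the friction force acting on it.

f ≈ 85.9 N

N = m g cos θ = 543 N.
Down-slope weight component: m g sin θ = 85.9 N.
μ_s N = 467 N.
85.9 ≤ 467 N, so it stays put; friction = 85.9 N.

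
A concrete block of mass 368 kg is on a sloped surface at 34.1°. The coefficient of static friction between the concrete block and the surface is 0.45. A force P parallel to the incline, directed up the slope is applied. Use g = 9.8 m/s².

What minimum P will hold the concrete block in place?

P_min ≈ 678 N

The concrete block tends to slide down (tan θ > μ_s), so at the point of impending slip friction acts up-slope at its limit: f = μ_s N.
P is parallel to the surface, so N = m g cos θ = 2990 N.
Along the incline: P + μ_s N = m g sin θ, so P = 2020 − 0.45×2990 = 678 N.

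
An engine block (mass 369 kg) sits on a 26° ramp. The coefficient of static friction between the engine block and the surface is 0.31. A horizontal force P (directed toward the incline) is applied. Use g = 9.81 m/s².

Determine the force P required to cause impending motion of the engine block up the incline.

At impending motion up the slope, friction acts down-slope at its limit: f = μ_s N.
Perpendicular to the incline: N = m g cos θ + P sin θ.
Along the incline: P cos θ = m g sin θ + μ_s N = m g sin θ + μ_s (m g cos θ + P sin θ).
Solving, P (cos θ − μ_s sin θ) = m g (sin θ + μ_s cos θ), so P = 369×9.81×(sin 26° + 0.31 cos 26°)/(cos 26° − 0.31 sin 26°) = 3620×0.717/0.7629 = 3400 N.

P ≈ 3400 N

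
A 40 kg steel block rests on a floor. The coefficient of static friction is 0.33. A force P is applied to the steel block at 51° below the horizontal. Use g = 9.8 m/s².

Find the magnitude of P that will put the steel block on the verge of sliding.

P ≈ 347 N

N = m g + P sin α (the push presses the steel block into the floor).
At impending slip, P cos α = μ_s N = μ_s (m g + P sin α).
Solving: P (cos α − μ_s sin α) = μ_s m g → P = 0.33×392/(cos 51° − 0.33 sin 51°) = 129/0.3729 = 347 N.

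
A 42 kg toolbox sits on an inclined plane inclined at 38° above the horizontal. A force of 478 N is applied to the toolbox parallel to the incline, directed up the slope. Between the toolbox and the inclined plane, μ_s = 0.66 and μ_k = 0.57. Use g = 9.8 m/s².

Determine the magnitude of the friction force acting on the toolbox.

The normal reaction is N = m g cos θ = 324.3 N.
Parallel to the incline, ΣF = 0 gives f = m g sin θ − P = 253.4 − 478 = -224.6 N (up-slope positive).
The static-friction ceiling is μ_s N = 0.66 × 324.3 = 214.1 N.
|-224.6| exceeds 214.1 N, so the toolbox slips up-slope; friction is kinetic, f = μ_k N = 0.57×324.3 = 185 N.

f ≈ 185 N (down the incline)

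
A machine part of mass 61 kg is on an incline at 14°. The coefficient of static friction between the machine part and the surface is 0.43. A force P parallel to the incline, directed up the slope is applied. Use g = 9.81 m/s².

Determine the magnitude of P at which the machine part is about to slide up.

P ≈ 394 N

At impending motion up the slope, friction acts down-slope at its limit: f = μ_s N.
P is parallel to the surface, so N = m g cos θ = 581 N.
Along the incline: P = m g sin θ + μ_s N = 145 + 0.43×581 = 394 N.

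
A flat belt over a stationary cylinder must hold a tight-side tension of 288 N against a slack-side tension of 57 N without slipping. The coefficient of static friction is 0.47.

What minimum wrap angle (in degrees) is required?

T₂/T₁ = e^{μβ} → β = ln(T₂/T₁)/μ.
β = ln(288/57)/0.47 = 1.62/0.47 = 3.447 rad.
In degrees: β = 3.447 × 180/π = 197°.

β_min ≈ 197°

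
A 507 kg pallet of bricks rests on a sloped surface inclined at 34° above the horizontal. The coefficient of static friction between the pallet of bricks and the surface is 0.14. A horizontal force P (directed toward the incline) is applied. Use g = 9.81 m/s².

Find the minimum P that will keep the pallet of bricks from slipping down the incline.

P_min ≈ 2430 N

The pallet of bricks tends to slide down (tan θ > μ_s), so at the point of impending slip friction acts up-slope at its limit: f = μ_s N.
Perpendicular to the incline: N = m g cos θ + P sin θ.
Along the incline: P cos θ + μ_s N = m g sin θ, i.e. P cos θ + μ_s (m g cos θ + P sin θ) = m g sin θ.
Solving, P (cos θ + μ_s sin θ) = m g (sin θ − μ_s cos θ), so P = 4970×0.4431/0.9073 = 2430 N.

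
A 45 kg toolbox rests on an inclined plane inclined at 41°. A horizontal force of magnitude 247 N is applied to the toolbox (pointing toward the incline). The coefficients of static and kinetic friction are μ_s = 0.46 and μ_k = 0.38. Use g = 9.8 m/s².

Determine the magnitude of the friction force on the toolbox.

The horizontal push has a component P sin θ into the surface, so N = m g cos θ + P sin θ = 332.8 + 162 = 494.9 N.
Parallel to the incline: P cos θ − m g sin θ = 186.4 − 289.3 = -102.9 N; the friction needed to balance this is 102.9 N acting up the slope.
The limit of static friction is μ_s N = 227.6 N.
Since 102.9 N is within the 227.6 N limit, the toolbox stays put and friction is exactly 103 N.

f ≈ 103 N (up the incline)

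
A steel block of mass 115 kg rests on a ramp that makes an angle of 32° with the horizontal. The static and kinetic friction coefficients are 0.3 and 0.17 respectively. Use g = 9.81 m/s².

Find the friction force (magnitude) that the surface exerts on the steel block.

Normal force: N = m g cos θ = 115 × 9.81 × cos 32° = 956.7 N.
For equilibrium along the incline, friction must balance the weight component: f = m g sin θ = 597.8 N up the slope.
Static friction can supply at most μ_s N = 287 N.
Since |597.8| > 287 N, static friction cannot hold it; the steel block slides down the incline and kinetic friction applies: f = μ_k N = 0.17 × 956.7 = 163 N.

f ≈ 163 N (up the incline)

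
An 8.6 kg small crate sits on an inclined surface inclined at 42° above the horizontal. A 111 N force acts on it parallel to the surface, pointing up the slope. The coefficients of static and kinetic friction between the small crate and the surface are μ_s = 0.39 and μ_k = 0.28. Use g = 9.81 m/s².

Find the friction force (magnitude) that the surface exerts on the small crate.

f ≈ 17.6 N (down the incline)

Perpendicular to the surface, N = m g cos θ = 8.6·9.81·cos 42° = 62.7 N.
Parallel to the incline, ΣF = 0 gives f = m g sin θ − P = 56.45 − 111 = -54.55 N (up-slope positive).
The static-friction ceiling is μ_s N = 0.39 × 62.7 = 24.45 N.
Since |-54.55| > 24.45 N, static friction cannot hold it; the small crate slides up the incline and kinetic friction applies: f = μ_k N = 0.28 × 62.7 = 17.6 N.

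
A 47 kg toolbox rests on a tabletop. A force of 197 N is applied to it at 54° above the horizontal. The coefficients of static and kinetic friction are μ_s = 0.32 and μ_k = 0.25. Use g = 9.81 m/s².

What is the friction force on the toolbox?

Vertical equilibrium gives N = m g − P sin α = 301.7 N.
The horizontal driving force is P cos α = 115.8 N, so equilibrium needs friction f = 115.8 N.
The static-friction limit is μ_s N = 96.54 N.
The required friction exceeds μ_s N, so the toolbox moves and f = μ_k N = 75.4 N.

f ≈ 75.4 N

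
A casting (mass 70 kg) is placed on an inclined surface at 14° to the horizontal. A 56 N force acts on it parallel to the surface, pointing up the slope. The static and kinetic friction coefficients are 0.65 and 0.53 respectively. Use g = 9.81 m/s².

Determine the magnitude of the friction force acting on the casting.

Perpendicular to the surface, N = m g cos θ = 70·9.81·cos 14° = 666.3 N.
The friction needed for equilibrium is m g sin θ − P = 166.1 − 56 = 110.1 N, measured positive up-slope.
Maximum static friction available: μ_s N = 0.65 × 666.3 = 433.1 N.
Since |110.1| ≤ 433.1 N, no slip — friction simply equals what equilibrium demands.

f ≈ 110 N (up the incline)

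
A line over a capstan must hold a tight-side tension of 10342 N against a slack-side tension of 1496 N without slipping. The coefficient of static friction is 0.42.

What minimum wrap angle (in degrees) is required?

β_min ≈ 264°

T₂/T₁ = e^{μβ} → β = ln(T₂/T₁)/μ.
β = ln(10342/1496)/0.42 = 1.933/0.42 = 4.603 rad.
In degrees: β = 4.603 × 180/π = 264°.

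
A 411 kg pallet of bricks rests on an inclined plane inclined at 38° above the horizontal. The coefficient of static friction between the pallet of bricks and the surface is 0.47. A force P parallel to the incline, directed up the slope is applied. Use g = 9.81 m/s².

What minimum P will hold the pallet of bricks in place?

P_min ≈ 989 N

The pallet of bricks tends to slide down (tan θ > μ_s), so at the point of impending slip friction acts up-slope at its limit: f = μ_s N.
P is parallel to the surface, so N = m g cos θ = 3180 N.
Along the incline: P + μ_s N = m g sin θ, so P = 2480 − 0.47×3180 = 989 N.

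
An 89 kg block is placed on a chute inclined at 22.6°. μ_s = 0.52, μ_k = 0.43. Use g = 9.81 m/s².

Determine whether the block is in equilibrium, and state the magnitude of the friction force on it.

f ≈ 336 N

N = m g cos θ = 806 N.
Down-slope weight component: m g sin θ = 336 N.
μ_s N = 419 N.
336 ≤ 419 N, so it stays put; friction = 336 N.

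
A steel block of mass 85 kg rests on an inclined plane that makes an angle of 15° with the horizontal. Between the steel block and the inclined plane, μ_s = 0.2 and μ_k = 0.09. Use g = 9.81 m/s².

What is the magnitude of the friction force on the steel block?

Normal force: N = m g cos θ = 85 × 9.81 × cos 15° = 805.4 N.
Along the slope the weight component is m g sin θ = 215.8 N; friction must supply exactly this, acting up-slope.
Maximum static friction available: μ_s N = 0.2 × 805.4 = 161.1 N.
|215.8| exceeds 161.1 N, so the steel block slips down-slope; friction is kinetic, f = μ_k N = 0.09×805.4 = 72.5 N.

f ≈ 72.5 N (up the incline)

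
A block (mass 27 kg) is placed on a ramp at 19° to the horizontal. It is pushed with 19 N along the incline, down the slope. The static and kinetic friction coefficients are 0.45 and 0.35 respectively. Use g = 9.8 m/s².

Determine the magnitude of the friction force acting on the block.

The normal reaction is N = m g cos θ = 250.2 N.
For equilibrium along the incline the friction force must supply f = m g sin θ + P = 86.15 + 19 = 105.1 N (positive meaning up-slope).
Static friction can supply at most μ_s N = 112.6 N.
Since |105.1| ≤ 112.6 N, static friction is sufficient; f equals the required value, not μ_s N.

f ≈ 105 N (up the incline)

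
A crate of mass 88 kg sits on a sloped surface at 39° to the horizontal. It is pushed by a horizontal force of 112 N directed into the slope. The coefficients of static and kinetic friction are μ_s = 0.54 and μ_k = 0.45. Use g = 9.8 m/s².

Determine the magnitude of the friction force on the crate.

The horizontal push has a component P sin θ into the surface, so N = m g cos θ + P sin θ = 670.2 + 70.48 = 740.7 N.
Along the incline, the net driving force (taking up-slope positive) is P cos θ − m g sin θ = 87.04 − 542.7 = -455.7 N, so equilibrium requires friction f = 455.7 N (up-slope).
Maximum static friction: μ_s N = 0.54 × 740.7 = 400 N.
|f_req| = 455.7 > 400 N → the crate slides down the incline; f = μ_k N = 0.45 × 740.7 = 333 N.

f ≈ 333 N (up the incline)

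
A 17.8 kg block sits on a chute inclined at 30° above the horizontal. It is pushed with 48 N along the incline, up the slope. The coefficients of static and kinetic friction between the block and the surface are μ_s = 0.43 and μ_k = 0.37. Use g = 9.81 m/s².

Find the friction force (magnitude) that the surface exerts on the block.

The normal reaction is N = m g cos θ = 151.2 N.
For equilibrium along the incline the friction force must supply f = m g sin θ − P = 87.31 − 48 = 39.31 N (positive meaning up-slope).
Static friction can supply at most μ_s N = 65.03 N.
Since |39.31| ≤ 65.03 N, no slip — friction simply equals what equilibrium demands.

f ≈ 39.3 N (up the incline)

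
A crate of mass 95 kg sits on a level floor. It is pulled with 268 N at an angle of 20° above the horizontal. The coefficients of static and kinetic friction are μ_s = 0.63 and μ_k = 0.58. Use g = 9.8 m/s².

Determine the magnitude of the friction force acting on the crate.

N = m g − P sin α = 931 − 268×sin 20° = 839.3 N.
Horizontally, friction must balance P cos α = 251.8 N.
The static-friction limit is μ_s N = 528.8 N.
251.8 ≤ 528.8 N → static; friction equals the required 252 N.

f ≈ 252 N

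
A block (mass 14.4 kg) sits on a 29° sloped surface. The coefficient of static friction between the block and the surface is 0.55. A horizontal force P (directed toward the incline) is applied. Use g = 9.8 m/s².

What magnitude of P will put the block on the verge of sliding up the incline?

At impending motion up the slope, friction acts down-slope at its limit: f = μ_s N.
Perpendicular to the incline: N = m g cos θ + P sin θ.
Along the incline: P cos θ = m g sin θ + μ_s N = m g sin θ + μ_s (m g cos θ + P sin θ).
Solving, P (cos θ − μ_s sin θ) = m g (sin θ + μ_s cos θ), so P = 14.4×9.8×(sin 29° + 0.55 cos 29°)/(cos 29° − 0.55 sin 29°) = 141×0.9659/0.608 = 224 N.

P ≈ 224 N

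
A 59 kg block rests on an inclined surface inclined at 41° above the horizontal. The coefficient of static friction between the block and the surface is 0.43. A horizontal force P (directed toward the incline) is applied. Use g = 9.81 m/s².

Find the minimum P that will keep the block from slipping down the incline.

The block tends to slide down (tan θ > μ_s), so at the point of impending slip friction acts up-slope at its limit: f = μ_s N.
Perpendicular to the incline: N = m g cos θ + P sin θ.
Along the incline: P cos θ + μ_s N = m g sin θ, i.e. P cos θ + μ_s (m g cos θ + P sin θ) = m g sin θ.
Solving, P (cos θ + μ_s sin θ) = m g (sin θ − μ_s cos θ), so P = 579×0.3315/1.037 = 185 N.

P_min ≈ 185 N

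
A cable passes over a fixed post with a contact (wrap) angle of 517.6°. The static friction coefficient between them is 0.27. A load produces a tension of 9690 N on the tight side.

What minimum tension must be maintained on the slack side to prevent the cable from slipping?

Capstan equation at impending slip: T_tight/T_slack = e^{μβ}.
β = 517.6° = 9.034 rad; e^{μβ} = e^{0.27×9.034} = 11.46.
T_slack = T_tight / e^{μβ} = 9690 / 11.46 = 845 N.

T_min ≈ 845 N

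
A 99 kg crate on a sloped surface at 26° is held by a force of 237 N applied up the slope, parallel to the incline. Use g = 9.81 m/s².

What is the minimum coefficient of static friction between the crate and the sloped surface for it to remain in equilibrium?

N = m g cos θ = 872.9 N.
Friction must make up the shortfall along the incline: f = m g sin θ − P = 425.7 − 237 = 188.7 N.
At the threshold f = μ_s N, so μ_s,min = 188.7/872.9 = 0.216.

μ_s,min ≈ 0.216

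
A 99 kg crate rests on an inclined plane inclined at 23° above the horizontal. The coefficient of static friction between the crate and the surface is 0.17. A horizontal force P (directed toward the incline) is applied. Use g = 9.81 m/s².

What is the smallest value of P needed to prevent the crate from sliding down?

P_min ≈ 231 N

The crate tends to slide down (tan θ > μ_s), so at the point of impending slip friction acts up-slope at its limit: f = μ_s N.
Perpendicular to the incline: N = m g cos θ + P sin θ.
Along the incline: P cos θ + μ_s N = m g sin θ, i.e. P cos θ + μ_s (m g cos θ + P sin θ) = m g sin θ.
Solving, P (cos θ + μ_s sin θ) = m g (sin θ − μ_s cos θ), so P = 971×0.2342/0.9869 = 231 N.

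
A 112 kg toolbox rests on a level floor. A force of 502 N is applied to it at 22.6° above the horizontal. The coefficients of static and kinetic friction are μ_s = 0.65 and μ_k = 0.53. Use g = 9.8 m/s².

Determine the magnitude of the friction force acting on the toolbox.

N = m g − P sin α = 1098 − 502×sin 22.6° = 904.7 N.
The horizontal driving force is P cos α = 463.5 N, so equilibrium needs friction f = 463.5 N.
μ_s N = 0.65 × 904.7 = 588 N.
Since 463.5 N does not exceed the limit, the toolbox stays at rest and f = 463 N.

f ≈ 463 N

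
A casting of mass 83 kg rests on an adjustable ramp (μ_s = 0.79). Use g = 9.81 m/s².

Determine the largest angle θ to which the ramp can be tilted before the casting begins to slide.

θ_max ≈ 38.3°

At the slip threshold, m g sin θ = μ_s · m g cos θ, so tan θ = μ_s.
θ_max = arctan(0.79) = 38.3°.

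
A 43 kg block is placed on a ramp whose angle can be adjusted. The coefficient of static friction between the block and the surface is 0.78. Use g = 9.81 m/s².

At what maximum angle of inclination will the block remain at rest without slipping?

At the slip threshold, m g sin θ = μ_s · m g cos θ, so tan θ = μ_s.
θ_max = arctan(0.78) = 38°.

θ_max ≈ 38°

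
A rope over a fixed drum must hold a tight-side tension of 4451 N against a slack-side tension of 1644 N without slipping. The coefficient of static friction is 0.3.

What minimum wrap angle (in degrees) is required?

T₂/T₁ = e^{μβ} → β = ln(T₂/T₁)/μ.
β = ln(4451/1644)/0.3 = 0.996/0.3 = 3.32 rad.
In degrees: β = 3.32 × 180/π = 190°.

β_min ≈ 190°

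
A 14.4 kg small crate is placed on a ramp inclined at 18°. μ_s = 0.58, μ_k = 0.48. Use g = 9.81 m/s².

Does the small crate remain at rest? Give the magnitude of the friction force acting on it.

f ≈ 43.7 N

N = m g cos θ = 134 N.
Down-slope weight component: m g sin θ = 43.7 N.
μ_s N = 77.9 N.
43.7 ≤ 77.9 N, so it stays put; friction = 43.7 N.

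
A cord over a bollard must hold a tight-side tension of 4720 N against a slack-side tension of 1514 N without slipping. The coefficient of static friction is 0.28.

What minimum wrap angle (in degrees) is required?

T₂/T₁ = e^{μβ} → β = ln(T₂/T₁)/μ.
β = ln(4720/1514)/0.28 = 1.137/0.28 = 4.061 rad.
In degrees: β = 4.061 × 180/π = 233°.

β_min ≈ 233°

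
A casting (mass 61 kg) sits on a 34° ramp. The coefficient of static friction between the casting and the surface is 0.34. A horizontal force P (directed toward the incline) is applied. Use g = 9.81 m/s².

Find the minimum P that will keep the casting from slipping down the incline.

The casting tends to slide down (tan θ > μ_s), so at the point of impending slip friction acts up-slope at its limit: f = μ_s N.
Perpendicular to the incline: N = m g cos θ + P sin θ.
Along the incline: P cos θ + μ_s N = m g sin θ, i.e. P cos θ + μ_s (m g cos θ + P sin θ) = m g sin θ.
Solving, P (cos θ + μ_s sin θ) = m g (sin θ − μ_s cos θ), so P = 598×0.2773/1.019 = 163 N.

P_min ≈ 163 N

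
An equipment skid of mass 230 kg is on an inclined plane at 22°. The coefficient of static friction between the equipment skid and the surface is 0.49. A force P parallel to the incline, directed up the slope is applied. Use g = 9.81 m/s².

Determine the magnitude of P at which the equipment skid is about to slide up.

At impending motion up the slope, friction acts down-slope at its limit: f = μ_s N.
P is parallel to the surface, so N = m g cos θ = 2090 N.
Along the incline: P = m g sin θ + μ_s N = 845 + 0.49×2090 = 1870 N.

P ≈ 1870 N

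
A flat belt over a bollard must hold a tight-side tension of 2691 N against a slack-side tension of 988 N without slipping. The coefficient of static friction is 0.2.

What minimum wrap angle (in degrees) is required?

T₂/T₁ = e^{μβ} → β = ln(T₂/T₁)/μ.
β = ln(2691/988)/0.2 = 1.002/0.2 = 5.01 rad.
In degrees: β = 5.01 × 180/π = 287°.

β_min ≈ 287°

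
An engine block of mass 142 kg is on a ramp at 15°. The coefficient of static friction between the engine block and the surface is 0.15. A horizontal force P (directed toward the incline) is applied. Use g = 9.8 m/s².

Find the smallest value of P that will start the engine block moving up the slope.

P ≈ 606 N

At impending motion up the slope, friction acts down-slope at its limit: f = μ_s N.
Perpendicular to the incline: N = m g cos θ + P sin θ.
Along the incline: P cos θ = m g sin θ + μ_s N = m g sin θ + μ_s (m g cos θ + P sin θ).
Solving, P (cos θ − μ_s sin θ) = m g (sin θ + μ_s cos θ), so P = 142×9.8×(sin 15° + 0.15 cos 15°)/(cos 15° − 0.15 sin 15°) = 1390×0.4037/0.9271 = 606 N.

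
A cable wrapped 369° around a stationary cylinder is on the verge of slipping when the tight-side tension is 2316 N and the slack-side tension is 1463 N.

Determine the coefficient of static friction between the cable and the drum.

μ ≈ 0.0713

T₂/T₁ = e^{μβ} → μ = ln(T₂/T₁)/β.
β = 369° = 6.44 rad.
μ = ln(2316/1463)/6.44 = ln(1.583)/6.44 = 0.0713.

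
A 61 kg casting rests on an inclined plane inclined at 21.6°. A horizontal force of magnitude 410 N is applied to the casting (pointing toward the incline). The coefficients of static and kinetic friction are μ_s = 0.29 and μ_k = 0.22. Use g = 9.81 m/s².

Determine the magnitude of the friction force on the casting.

The horizontal push has a component P sin θ into the surface, so N = m g cos θ + P sin θ = 556.4 + 150.9 = 707.3 N.
Along the incline, the net driving force (taking up-slope positive) is P cos θ − m g sin θ = 381.2 − 220.3 = 160.9 N, so equilibrium requires friction f = -160.9 N (down-slope).
Maximum static friction: μ_s N = 0.29 × 707.3 = 205.1 N.
Since 160.9 N is within the 205.1 N limit, the casting stays put and friction is exactly 161 N.

f ≈ 161 N (down the incline)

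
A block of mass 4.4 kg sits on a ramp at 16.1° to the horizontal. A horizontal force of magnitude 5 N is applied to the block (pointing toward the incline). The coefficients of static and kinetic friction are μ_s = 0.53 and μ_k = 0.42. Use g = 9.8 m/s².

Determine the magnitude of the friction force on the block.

f ≈ 7.15 N (up the incline)

The horizontal push has a component P sin θ into the surface, so N = m g cos θ + P sin θ = 41.43 + 1.387 = 42.82 N.
Parallel to the incline: P cos θ − m g sin θ = 4.804 − 11.96 = -7.154 N; the friction needed to balance this is 7.154 N acting up the slope.
Maximum static friction: μ_s N = 0.53 × 42.82 = 22.69 N.
|f_req| = 7.154 ≤ 22.69 N → the block is in equilibrium; friction equals the required value.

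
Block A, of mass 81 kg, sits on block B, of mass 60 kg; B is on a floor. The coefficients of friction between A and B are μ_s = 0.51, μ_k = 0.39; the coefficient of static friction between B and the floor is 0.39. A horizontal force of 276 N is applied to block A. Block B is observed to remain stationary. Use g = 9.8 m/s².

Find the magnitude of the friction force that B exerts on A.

Between the blocks, N₁ = m_A g = 793.8 N.
So the A–B interface can sustain at most μ_s N₁ = 404.8 N of static friction.
P = 276 N is within that limit, so A and B move together (both at rest); the A–B friction is simply f₁ = P = 276 N.
By Newton's third law B feels 276 N forward from A. With B stationary, the floor's static friction on B balances it: f₂ = 276 N (well within μ_s(m_A+m_B)g = 538.9 N).

f ≈ 276 N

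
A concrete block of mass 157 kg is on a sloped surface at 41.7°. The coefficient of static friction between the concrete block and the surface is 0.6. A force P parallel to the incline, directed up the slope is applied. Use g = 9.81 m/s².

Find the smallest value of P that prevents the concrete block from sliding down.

P_min ≈ 335 N

The concrete block tends to slide down (tan θ > μ_s), so at the point of impending slip friction acts up-slope at its limit: f = μ_s N.
P is parallel to the surface, so N = m g cos θ = 1150 N.
Along the incline: P + μ_s N = m g sin θ, so P = 1020 − 0.6×1150 = 335 N.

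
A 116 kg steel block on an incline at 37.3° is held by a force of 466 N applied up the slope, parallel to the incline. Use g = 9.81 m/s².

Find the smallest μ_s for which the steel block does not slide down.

N = m g cos θ = 905.2 N.
Friction must make up the shortfall along the incline: f = m g sin θ − P = 689.6 − 466 = 223.6 N.
At the threshold f = μ_s N, so μ_s,min = 223.6/905.2 = 0.247.

μ_s,min ≈ 0.247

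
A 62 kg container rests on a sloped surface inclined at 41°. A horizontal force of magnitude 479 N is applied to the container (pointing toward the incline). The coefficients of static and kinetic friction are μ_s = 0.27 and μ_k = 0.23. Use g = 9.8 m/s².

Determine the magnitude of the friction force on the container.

f ≈ 37.1 N (up the incline)

The horizontal push has a component P sin θ into the surface, so N = m g cos θ + P sin θ = 458.6 + 314.3 = 772.8 N.
Along the incline, the net driving force (taking up-slope positive) is P cos θ − m g sin θ = 361.5 − 398.6 = -37.12 N, so equilibrium requires friction f = 37.12 N (up-slope).
Maximum static friction: μ_s N = 0.27 × 772.8 = 208.7 N.
Since 37.12 N is within the 208.7 N limit, the container stays put and friction is exactly 37.1 N.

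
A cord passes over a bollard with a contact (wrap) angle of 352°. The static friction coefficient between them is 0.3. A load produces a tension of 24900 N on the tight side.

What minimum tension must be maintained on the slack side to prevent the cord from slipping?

Capstan equation at impending slip: T_tight/T_slack = e^{μβ}.
β = 352° = 6.144 rad; e^{μβ} = e^{0.3×6.144} = 6.316.
T_slack = T_tight / e^{μβ} = 24900 / 6.316 = 3940 N.

T_min ≈ 3940 N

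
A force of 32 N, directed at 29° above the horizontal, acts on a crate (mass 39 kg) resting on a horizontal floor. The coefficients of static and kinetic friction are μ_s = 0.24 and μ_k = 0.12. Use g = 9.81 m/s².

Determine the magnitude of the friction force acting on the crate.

N = m g − P sin α = 382.6 − 32×sin 29° = 367.1 N.
For equilibrium, f = P cos α = 32×cos 29° = 27.99 N.
μ_s N = 0.24 × 367.1 = 88.1 N.
27.99 ≤ 88.1 N → static; friction equals the required 28 N.

f ≈ 28 N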